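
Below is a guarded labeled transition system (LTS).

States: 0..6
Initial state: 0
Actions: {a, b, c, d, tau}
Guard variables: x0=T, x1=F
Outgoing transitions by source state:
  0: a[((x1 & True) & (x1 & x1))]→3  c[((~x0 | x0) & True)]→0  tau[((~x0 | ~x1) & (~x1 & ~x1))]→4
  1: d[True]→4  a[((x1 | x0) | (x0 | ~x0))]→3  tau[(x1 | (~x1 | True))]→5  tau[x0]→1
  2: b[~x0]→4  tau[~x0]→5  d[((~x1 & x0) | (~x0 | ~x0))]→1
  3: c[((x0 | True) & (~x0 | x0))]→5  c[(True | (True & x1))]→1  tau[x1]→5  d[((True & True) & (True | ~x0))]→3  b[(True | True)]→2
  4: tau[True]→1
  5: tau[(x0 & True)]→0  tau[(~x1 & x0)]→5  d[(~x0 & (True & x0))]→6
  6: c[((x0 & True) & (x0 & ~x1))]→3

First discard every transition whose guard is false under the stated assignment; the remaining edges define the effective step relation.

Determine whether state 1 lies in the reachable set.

Answer: REACHABLE

Trace:
Guard filter leaves 15 enabled edge(s).
Layer 0: {0}
Layer 1: {4}  total {0,4}
Layer 2: {1}  total {0,1,4}
Layer 3: {3,5}  total {0,1,3,4,5}
Layer 4: {2}  total {0,1,2,3,4,5}
Reach set: {0,1,2,3,4,5}
witness 1: tau·tau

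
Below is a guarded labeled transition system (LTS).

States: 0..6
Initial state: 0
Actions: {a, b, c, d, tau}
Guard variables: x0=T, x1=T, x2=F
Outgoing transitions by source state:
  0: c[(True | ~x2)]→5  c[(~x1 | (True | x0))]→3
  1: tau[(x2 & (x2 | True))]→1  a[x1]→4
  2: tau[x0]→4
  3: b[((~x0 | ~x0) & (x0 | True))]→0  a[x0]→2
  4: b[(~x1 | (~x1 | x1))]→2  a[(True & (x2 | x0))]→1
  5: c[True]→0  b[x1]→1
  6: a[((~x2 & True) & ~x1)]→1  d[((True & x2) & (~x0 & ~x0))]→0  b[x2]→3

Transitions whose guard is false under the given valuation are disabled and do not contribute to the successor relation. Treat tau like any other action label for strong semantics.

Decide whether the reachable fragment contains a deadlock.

R = {0,1,2,3,4,5}
  0: c→3  c→5  [2 out]
  1: a→4  [1 out]
  2: tau→4  [1 out]
  3: a→2  [1 out]
  4: a→1  b→2  [2 out]
  5: b→1  c→0  [2 out]

Answer: DEADLOCK-FREE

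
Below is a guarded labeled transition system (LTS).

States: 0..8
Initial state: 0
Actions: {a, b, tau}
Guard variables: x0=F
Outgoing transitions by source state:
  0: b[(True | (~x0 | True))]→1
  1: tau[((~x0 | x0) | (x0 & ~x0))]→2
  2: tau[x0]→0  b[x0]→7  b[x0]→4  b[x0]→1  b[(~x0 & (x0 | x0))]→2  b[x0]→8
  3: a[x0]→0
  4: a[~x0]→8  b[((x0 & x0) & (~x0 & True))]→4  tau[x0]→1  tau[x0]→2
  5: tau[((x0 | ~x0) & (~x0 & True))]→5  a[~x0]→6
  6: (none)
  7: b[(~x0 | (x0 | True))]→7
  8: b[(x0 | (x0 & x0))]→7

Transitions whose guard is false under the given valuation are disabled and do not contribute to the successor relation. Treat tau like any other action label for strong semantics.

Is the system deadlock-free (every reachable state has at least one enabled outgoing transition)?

Answer: DEADLOCK at state 2

Working:
Reach set: {0,1,2}
  0: b→1  [1 exit(s)]
  1: tau→2  [1 exit(s)]
  2: ∅  [STUCK]
witness 2: b·tau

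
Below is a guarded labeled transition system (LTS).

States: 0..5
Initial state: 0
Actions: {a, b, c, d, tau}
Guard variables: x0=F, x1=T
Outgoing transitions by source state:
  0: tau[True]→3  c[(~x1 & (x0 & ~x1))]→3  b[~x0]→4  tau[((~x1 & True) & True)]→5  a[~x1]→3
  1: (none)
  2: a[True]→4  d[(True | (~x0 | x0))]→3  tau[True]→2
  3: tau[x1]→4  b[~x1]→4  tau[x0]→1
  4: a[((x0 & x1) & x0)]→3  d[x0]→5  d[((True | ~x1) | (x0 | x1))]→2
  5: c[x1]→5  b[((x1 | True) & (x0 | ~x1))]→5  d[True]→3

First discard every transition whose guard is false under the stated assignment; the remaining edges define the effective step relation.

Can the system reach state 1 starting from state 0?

After dropping false guards: 9 live edges.
depth 0: {0}
depth 1: {3,4}  cumulative {0,3,4}
depth 2: {2}  cumulative {0,2,3,4}
R = {0,2,3,4}

Answer: UNREACHABLE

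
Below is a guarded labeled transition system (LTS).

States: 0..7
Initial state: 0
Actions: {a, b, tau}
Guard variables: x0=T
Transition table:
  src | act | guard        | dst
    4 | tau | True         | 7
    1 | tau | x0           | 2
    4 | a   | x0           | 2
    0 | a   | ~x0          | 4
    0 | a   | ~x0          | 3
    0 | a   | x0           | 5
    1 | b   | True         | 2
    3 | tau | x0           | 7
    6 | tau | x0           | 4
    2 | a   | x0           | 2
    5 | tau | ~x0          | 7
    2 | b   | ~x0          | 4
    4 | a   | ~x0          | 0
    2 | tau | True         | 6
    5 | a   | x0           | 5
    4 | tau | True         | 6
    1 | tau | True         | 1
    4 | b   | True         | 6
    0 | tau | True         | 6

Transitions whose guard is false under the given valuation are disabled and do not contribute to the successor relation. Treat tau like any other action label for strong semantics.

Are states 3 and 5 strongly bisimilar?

Answer: NOT BISIMILAR

Analysis:
Refine partition for ~:
  π0 = {{0,1,2,3,4,5,6,7}}
  π1 = {{0,2},{1},{3,6},{4},{5},{7}}
  π2 = {{0},{1},{2},{3},{4},{5},{6},{7}}
8 equivalence class(es) (converged in 3)
[3]={3}  [5]={5}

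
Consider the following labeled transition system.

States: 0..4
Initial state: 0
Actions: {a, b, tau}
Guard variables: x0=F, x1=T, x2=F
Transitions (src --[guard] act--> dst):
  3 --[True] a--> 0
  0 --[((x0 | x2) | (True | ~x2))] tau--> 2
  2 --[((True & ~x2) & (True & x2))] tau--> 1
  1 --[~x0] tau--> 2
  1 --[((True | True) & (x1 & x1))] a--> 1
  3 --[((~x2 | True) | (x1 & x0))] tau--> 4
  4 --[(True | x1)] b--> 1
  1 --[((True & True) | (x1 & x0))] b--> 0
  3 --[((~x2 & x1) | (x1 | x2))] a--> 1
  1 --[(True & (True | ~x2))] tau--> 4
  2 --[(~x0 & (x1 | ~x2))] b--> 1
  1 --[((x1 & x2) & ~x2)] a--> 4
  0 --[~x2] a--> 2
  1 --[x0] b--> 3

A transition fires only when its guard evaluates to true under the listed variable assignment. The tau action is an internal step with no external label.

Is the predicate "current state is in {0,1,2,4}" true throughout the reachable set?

Allowed set {0,1,2,4}
Reach set: {0,1,2,4}
  0: ok
  1: ok
  2: ok
  4: ok

Answer: INVARIANT HOLDS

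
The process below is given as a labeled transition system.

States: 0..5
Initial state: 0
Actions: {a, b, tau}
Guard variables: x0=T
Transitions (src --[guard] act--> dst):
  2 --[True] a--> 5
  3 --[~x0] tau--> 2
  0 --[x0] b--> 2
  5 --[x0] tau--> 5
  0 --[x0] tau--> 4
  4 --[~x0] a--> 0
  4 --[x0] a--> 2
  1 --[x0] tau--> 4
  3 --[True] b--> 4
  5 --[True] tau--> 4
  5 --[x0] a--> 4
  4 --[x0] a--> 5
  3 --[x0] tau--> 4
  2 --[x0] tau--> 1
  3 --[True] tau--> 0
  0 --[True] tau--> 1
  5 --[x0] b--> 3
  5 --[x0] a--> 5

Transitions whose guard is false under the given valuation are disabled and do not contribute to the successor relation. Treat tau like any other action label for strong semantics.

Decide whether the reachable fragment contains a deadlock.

R = {0,1,2,3,4,5}
  0: b→2  tau→1  tau→4  [deg 3]
  1: tau→4  [deg 1]
  2: a→5  tau→1  [deg 2]
  3: b→4  tau→0  tau→4  [deg 3]
  4: a→2  a→5  [deg 2]
  5: a→4  a→5  b→3  tau→4  tau→5  [deg 5]

Answer: DEADLOCK-FREE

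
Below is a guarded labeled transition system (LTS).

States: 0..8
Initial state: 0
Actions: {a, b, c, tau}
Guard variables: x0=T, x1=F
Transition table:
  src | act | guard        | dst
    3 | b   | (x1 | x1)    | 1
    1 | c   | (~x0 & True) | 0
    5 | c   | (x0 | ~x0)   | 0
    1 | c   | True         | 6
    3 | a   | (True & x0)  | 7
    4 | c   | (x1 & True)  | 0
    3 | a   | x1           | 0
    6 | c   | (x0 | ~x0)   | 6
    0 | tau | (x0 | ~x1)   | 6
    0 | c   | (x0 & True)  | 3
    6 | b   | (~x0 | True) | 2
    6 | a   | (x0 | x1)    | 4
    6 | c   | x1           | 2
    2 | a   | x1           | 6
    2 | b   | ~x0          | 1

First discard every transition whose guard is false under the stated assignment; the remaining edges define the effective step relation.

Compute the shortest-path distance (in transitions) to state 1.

Answer: UNREACHABLE

Trace:
Breadth-first toward 1:
  depth 0: {0}
  depth 1: {3,6}
  depth 2: {2,4,7}
1 never appears.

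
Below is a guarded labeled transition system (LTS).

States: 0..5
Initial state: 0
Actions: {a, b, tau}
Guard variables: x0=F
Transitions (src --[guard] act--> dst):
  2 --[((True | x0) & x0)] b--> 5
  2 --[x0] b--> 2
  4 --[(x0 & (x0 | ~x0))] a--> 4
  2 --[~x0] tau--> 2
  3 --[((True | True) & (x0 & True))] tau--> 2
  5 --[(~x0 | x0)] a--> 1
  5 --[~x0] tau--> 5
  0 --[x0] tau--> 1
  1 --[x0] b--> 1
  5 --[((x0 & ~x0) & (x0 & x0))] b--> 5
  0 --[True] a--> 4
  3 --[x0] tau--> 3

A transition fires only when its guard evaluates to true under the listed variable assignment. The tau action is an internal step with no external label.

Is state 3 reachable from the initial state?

Answer: UNREACHABLE

Working:
Guard filter leaves 4 enabled edge(s).
Layer 0: {0}
Layer 1: {4}  total {0,4}
R = {0,4}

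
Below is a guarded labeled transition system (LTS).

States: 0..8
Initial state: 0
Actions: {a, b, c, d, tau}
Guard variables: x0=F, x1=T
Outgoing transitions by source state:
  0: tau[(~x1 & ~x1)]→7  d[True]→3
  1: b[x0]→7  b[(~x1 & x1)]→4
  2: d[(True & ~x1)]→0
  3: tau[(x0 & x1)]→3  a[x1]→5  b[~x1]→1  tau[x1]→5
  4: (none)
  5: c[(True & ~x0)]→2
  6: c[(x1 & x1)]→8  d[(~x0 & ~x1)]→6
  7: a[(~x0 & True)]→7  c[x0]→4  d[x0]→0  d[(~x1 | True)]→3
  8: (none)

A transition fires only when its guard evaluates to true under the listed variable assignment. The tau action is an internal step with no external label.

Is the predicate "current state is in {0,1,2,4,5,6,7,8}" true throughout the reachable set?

Answer: INVARIANT VIOLATED at state 3

Working:
Allowed set {0,1,2,4,5,6,7,8}
R = {0,2,3,5}
  0: ✓
  2: ✓
  3: outside
  5: ✓
counterexample path to 3: d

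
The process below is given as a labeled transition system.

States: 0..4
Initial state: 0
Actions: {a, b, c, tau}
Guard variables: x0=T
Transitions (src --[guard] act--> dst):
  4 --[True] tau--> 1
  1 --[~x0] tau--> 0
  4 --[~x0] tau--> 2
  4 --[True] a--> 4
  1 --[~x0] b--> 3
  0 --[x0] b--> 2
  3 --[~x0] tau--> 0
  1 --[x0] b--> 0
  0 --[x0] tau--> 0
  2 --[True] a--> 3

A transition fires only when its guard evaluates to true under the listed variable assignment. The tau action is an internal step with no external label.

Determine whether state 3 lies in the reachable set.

Answer: REACHABLE

Working:
After dropping false guards: 6 live edges.
depth 0: {0}
depth 1: {2}  cumulative {0,2}
depth 2: {3}  cumulative {0,2,3}
R = {0,2,3}
witness 3: b·a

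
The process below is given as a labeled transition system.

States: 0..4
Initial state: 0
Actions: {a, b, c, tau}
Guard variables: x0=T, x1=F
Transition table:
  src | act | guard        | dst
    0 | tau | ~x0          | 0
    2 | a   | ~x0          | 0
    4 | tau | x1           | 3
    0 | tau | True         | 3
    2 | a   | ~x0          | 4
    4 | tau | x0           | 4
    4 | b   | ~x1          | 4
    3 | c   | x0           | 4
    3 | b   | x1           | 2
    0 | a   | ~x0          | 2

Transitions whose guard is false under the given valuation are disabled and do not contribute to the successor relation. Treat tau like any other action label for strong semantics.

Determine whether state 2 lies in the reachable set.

4 transition(s) survive guard evaluation.
depth 0: {0}
depth 1: {3}  total {0,3}
depth 2: {4}  total {0,3,4}
R = {0,3,4}

Answer: UNREACHABLE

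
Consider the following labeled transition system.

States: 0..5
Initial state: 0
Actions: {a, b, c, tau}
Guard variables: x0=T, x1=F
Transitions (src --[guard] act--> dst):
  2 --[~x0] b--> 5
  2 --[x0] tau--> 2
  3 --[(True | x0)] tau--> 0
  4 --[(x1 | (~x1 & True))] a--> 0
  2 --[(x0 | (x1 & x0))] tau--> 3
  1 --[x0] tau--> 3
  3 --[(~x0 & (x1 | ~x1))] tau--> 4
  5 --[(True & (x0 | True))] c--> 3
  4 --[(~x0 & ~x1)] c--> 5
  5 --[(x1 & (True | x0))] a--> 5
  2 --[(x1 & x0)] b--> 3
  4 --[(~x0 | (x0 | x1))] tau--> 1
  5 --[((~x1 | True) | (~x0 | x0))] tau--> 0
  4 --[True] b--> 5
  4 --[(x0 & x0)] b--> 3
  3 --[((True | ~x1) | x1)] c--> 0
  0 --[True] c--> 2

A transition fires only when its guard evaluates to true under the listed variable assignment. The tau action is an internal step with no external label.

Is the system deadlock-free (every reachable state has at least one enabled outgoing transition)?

R = {0,2,3}
  0: c→2  [deg 1]
  2: tau→2  tau→3  [deg 2]
  3: c→0  tau→0  [deg 2]

Answer: DEADLOCK-FREE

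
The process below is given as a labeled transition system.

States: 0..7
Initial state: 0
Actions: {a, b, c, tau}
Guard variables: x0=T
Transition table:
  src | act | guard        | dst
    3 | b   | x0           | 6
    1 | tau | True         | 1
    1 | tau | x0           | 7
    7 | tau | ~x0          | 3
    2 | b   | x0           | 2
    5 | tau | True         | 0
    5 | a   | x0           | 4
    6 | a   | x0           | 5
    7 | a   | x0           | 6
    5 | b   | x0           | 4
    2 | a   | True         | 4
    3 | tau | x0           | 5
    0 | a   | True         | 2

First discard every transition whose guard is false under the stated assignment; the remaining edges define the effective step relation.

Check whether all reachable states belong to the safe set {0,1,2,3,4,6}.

Answer: INVARIANT HOLDS

Working:
Allowed set {0,1,2,3,4,6}
Reach set: {0,2,4}
  0: ✓
  2: ✓
  4: ✓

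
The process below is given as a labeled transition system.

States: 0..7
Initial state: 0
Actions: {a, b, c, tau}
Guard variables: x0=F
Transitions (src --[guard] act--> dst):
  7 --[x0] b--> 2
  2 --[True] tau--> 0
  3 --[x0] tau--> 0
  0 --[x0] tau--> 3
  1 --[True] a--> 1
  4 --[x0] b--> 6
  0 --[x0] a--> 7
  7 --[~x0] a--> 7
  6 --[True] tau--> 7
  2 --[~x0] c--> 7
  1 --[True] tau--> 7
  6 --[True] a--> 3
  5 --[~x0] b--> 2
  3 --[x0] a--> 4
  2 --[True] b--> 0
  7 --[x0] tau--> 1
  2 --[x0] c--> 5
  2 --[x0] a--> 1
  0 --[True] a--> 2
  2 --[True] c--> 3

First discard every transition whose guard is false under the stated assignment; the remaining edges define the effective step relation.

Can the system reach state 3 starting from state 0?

Answer: REACHABLE

Analysis:
After dropping false guards: 11 live edges.
depth 0: {0}
depth 1: {2}  total {0,2}
depth 2: {3,7}  total {0,2,3,7}
Reach set: {0,2,3,7}
Path to 3: a·c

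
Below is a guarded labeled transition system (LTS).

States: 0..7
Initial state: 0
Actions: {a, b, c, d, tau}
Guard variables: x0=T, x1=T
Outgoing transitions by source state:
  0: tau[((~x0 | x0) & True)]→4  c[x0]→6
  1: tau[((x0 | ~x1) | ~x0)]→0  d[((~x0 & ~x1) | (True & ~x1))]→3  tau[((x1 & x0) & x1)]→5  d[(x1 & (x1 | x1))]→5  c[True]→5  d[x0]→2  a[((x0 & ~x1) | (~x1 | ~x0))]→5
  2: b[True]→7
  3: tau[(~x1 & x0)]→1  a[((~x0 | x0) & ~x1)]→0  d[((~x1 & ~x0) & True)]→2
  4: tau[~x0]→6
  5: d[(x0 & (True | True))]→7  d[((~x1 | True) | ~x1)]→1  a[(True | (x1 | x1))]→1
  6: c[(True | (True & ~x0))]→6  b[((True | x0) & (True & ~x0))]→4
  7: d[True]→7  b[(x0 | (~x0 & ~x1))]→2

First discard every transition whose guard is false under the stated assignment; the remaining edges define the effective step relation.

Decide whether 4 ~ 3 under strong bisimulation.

Compute ~ classes (split until stable):
  π0 = {{0,1,2,3,4,5,6,7}}
  π1 = {{0},{1},{2},{3,4},{5},{6},{7}}
7 equivalence class(es) (converged in 2)
4∈{3,4}, 3∈{3,4}

Answer: BISIMILAR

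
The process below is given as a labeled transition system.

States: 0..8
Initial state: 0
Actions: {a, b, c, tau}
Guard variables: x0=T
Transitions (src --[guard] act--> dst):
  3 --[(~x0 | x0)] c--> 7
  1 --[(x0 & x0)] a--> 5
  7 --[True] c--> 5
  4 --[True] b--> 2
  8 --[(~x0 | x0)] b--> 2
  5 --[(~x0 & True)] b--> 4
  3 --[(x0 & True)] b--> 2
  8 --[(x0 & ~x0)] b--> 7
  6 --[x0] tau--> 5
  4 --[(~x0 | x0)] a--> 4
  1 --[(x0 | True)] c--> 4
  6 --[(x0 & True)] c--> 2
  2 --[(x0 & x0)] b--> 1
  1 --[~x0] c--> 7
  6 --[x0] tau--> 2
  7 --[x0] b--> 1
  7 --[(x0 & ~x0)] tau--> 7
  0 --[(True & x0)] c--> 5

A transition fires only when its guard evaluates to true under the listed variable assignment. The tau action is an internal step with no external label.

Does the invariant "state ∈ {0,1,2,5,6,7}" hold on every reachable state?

Answer: INVARIANT HOLDS

Trace:
Allowed set {0,1,2,5,6,7}
R = {0,5}
  0: ✓
  5: ✓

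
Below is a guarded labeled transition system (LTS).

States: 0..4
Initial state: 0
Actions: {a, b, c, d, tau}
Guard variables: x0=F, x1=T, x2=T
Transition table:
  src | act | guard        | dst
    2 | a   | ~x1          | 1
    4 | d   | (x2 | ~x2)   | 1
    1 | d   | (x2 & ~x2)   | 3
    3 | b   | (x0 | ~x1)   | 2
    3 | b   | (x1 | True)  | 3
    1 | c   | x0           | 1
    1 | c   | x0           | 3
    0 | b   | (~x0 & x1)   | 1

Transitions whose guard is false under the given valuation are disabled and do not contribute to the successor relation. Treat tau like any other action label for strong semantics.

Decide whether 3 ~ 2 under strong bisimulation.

Answer: NOT BISIMILAR

Analysis:
Bisimulation quotient by refinement:
  round 0: {{0,1,2,3,4}}
  round 1: {{0,3},{1,2},{4}}
  round 2: {{0},{1,2},{3},{4}}
Fixed point at round 3; 4 class(es).
class of 3: {3}; class of 2: {1,2}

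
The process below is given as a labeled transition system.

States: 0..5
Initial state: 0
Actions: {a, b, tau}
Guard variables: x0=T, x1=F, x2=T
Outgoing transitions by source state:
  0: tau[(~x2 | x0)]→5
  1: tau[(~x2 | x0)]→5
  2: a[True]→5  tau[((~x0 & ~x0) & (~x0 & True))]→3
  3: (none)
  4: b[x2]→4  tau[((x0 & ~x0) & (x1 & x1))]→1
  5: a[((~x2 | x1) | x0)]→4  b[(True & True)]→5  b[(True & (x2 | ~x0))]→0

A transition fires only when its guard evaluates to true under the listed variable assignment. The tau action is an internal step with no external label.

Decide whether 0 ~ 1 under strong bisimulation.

Answer: BISIMILAR

Trace:
Compute ~ classes (split until stable):
  P[0] = {{0,1,2,3,4,5}}
  P[1] = {{0,1},{2},{3},{4},{5}}
stable after 2 split(s): 5 block(s)
0∈{0,1}, 1∈{0,1}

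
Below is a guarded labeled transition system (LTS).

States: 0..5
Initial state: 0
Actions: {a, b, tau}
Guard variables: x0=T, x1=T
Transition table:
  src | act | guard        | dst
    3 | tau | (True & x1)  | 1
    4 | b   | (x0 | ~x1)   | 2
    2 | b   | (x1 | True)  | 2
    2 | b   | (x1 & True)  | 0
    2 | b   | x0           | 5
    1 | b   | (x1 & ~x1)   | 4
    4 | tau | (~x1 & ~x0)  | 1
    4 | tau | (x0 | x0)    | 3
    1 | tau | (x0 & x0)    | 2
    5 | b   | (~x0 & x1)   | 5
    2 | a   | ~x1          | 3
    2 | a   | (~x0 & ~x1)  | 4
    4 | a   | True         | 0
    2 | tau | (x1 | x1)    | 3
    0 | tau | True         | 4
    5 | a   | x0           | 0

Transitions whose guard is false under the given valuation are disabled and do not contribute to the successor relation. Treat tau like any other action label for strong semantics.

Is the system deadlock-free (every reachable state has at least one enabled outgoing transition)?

Answer: DEADLOCK-FREE

Working:
Reach set: {0,1,2,3,4,5}
  0: tau→4  [1 exit(s)]
  1: tau→2  [1 exit(s)]
  2: b→0  b→2  b→5  tau→3  [4 exit(s)]
  3: tau→1  [1 exit(s)]
  4: a→0  b→2  tau→3  [3 exit(s)]
  5: a→0  [1 exit(s)]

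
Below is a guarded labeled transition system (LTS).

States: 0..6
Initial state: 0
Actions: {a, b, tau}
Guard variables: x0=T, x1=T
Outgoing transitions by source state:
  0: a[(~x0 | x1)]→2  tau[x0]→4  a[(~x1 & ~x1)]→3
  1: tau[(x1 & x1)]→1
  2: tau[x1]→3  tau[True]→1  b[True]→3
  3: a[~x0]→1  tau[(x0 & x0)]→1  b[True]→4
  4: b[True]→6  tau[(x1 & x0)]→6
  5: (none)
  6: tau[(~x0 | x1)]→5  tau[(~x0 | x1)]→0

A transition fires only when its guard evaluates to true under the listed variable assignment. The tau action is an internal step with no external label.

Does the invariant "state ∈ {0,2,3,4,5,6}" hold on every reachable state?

Safe = {0,2,3,4,5,6}
Reachable = {0,1,2,3,4,5,6}
  0: ✓
  1: VIOLATES
  2: ✓
  3: ✓
  4: ✓
  5: ✓
  6: ✓
witness against invariant: a·tau → 1

Answer: INVARIANT VIOLATED at state 1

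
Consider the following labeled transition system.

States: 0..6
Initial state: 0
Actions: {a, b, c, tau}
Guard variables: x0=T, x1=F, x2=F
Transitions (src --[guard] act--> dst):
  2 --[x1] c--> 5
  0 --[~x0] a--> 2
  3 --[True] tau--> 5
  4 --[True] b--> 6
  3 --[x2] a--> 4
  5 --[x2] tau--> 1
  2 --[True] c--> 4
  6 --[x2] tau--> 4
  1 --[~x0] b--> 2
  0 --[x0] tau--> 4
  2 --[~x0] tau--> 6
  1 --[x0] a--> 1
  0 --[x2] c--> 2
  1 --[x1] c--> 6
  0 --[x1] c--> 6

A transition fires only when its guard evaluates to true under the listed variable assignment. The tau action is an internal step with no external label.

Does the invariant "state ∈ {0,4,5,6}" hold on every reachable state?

Safe = {0,4,5,6}
Reachable = {0,4,6}
  0: safe
  4: safe
  6: safe

Answer: INVARIANT HOLDS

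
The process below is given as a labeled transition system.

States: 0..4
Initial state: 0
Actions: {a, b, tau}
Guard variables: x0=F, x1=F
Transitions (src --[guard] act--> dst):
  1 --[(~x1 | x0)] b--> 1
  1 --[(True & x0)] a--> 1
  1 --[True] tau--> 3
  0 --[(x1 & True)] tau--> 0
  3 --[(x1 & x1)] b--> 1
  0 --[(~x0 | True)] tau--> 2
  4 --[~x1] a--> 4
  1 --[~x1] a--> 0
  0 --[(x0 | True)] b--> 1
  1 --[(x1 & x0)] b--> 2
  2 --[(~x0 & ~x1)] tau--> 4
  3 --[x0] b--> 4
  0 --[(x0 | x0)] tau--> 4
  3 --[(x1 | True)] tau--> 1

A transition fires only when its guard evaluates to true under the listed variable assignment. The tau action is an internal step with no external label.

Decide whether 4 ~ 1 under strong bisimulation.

Compute ~ classes (split until stable):
  P[0] = {{0,1,2,3,4}}
  P[1] = {{0},{1},{2,3},{4}}
  P[2] = {{0},{1},{2},{3},{4}}
stable after 3 split(s): 5 block(s)
4∈{4}, 1∈{1}

Answer: NOT BISIMILAR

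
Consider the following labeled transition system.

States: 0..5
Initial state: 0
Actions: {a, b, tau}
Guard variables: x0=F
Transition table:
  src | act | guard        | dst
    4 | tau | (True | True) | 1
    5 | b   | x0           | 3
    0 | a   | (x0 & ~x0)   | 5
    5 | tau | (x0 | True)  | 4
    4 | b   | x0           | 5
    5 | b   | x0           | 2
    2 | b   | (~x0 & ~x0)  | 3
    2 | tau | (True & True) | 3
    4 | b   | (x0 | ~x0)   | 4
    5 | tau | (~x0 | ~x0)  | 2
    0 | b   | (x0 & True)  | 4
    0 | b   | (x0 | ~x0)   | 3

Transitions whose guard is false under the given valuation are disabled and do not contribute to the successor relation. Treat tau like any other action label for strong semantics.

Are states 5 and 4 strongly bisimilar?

Answer: NOT BISIMILAR

Analysis:
Bisimulation quotient by refinement:
  π0 = {{0,1,2,3,4,5}}
  π1 = {{0},{1,3},{2,4},{5}}
  π2 = {{0},{1,3},{2},{4},{5}}
Fixed point at round 3; 5 class(es).
class of 5: {5}; class of 4: {4}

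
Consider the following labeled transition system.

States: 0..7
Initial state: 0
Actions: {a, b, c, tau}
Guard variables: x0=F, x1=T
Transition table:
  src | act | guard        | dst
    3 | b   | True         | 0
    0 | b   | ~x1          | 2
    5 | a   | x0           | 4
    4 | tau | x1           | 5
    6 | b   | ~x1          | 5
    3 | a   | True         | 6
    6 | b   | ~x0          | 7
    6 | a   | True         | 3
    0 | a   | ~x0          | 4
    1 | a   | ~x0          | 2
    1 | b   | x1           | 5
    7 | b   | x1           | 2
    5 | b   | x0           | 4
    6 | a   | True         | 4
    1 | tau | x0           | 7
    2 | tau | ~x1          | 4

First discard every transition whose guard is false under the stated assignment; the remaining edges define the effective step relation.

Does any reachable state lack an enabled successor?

Answer: DEADLOCK at state 5

Working:
Reach set: {0,4,5}
  0: a→4  [1 out]
  4: tau→5  [1 out]
  5: ∅  [STUCK]
trace reaching 5: a·tau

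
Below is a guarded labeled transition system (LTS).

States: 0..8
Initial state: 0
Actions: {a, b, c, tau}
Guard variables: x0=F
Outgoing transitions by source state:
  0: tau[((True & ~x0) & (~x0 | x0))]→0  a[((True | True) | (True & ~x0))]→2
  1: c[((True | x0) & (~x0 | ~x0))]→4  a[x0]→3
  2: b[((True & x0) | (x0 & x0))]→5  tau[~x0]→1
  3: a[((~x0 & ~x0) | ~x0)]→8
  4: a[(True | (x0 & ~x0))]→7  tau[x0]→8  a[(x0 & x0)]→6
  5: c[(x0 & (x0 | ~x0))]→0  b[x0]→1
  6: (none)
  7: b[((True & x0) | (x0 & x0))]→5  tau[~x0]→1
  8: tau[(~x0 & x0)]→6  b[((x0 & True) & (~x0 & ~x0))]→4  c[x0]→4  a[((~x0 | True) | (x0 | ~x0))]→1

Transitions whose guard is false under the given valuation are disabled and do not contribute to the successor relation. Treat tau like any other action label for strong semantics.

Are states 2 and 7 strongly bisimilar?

Refine partition for ~:
  P[0] = {{0,1,2,3,4,5,6,7,8}}
  P[1] = {{0},{1},{2,7},{3,4,8},{5,6}}
  P[2] = {{0},{1},{2,7},{3},{4},{5,6},{8}}
Fixed point at round 3; 7 class(es).
[2]={2,7}  [7]={2,7}

Answer: BISIMILAR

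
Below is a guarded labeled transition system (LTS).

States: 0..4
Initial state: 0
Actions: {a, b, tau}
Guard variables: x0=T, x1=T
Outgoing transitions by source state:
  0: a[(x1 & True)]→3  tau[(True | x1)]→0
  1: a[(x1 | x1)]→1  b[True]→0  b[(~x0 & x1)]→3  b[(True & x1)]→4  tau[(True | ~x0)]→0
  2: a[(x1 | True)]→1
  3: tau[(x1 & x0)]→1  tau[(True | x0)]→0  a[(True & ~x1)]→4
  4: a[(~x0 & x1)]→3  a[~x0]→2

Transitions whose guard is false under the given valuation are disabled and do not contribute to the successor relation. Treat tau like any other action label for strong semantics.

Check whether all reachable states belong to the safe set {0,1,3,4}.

Answer: INVARIANT HOLDS

Trace:
Inv-set: {0,1,3,4}
R = {0,1,3,4}
  0: ✓
  1: ✓
  3: ✓
  4: ✓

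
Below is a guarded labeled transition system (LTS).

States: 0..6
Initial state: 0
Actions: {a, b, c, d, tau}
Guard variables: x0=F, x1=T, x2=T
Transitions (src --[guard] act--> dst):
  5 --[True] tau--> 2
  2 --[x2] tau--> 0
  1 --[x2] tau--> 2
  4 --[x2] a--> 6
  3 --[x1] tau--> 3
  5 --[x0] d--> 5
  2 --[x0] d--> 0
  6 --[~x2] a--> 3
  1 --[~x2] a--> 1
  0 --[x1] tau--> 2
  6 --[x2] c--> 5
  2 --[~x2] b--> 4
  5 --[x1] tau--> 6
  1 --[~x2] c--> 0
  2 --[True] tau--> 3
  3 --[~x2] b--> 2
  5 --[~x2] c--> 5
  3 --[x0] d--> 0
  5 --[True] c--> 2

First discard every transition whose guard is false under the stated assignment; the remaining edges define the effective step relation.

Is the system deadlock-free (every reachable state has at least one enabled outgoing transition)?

Answer: DEADLOCK-FREE

Trace:
R = {0,2,3}
  0: tau→2  [1 exit(s)]
  2: tau→0  tau→3  [2 exit(s)]
  3: tau→3  [1 exit(s)]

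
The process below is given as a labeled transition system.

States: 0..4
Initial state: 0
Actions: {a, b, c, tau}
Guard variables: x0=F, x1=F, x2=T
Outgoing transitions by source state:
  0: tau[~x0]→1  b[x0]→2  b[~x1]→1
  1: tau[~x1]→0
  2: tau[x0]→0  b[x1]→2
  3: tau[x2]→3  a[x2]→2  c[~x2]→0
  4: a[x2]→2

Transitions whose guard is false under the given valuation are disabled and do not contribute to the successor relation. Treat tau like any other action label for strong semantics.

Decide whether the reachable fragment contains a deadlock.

Reach set: {0,1}
  0: b→1  tau→1  [deg 2]
  1: tau→0  [deg 1]

Answer: DEADLOCK-FREE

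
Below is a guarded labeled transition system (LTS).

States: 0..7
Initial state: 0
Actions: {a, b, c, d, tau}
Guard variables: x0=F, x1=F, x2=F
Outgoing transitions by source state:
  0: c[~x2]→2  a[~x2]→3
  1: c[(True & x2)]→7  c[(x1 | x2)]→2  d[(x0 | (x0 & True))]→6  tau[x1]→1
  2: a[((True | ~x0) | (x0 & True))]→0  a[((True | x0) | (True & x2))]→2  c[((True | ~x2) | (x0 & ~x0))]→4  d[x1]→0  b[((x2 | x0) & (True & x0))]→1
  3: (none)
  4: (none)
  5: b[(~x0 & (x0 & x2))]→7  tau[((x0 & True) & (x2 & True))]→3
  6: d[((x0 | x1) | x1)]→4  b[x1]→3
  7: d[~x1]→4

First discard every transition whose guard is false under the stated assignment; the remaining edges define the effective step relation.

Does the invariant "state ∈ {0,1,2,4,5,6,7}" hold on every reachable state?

Safe = {0,1,2,4,5,6,7}
R = {0,2,3,4}
  0: ok
  2: ok
  3: ✗ unsafe
  4: ok
reach 3 via a — violates

Answer: INVARIANT VIOLATED at state 3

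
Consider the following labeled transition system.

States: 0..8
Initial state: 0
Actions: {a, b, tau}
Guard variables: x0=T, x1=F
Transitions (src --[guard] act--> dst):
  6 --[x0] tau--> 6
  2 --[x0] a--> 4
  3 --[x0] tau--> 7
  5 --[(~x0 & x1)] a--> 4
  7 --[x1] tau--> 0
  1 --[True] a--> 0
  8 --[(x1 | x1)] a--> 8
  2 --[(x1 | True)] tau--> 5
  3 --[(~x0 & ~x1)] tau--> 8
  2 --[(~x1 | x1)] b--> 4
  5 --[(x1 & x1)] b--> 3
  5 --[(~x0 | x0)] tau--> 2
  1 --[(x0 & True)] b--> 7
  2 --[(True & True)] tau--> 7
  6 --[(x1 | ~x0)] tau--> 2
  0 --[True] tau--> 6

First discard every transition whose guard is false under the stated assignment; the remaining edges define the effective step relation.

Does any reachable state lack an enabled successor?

Reachable = {0,6}
  0: tau→6  [deg 1]
  6: tau→6  [deg 1]

Answer: DEADLOCK-FREE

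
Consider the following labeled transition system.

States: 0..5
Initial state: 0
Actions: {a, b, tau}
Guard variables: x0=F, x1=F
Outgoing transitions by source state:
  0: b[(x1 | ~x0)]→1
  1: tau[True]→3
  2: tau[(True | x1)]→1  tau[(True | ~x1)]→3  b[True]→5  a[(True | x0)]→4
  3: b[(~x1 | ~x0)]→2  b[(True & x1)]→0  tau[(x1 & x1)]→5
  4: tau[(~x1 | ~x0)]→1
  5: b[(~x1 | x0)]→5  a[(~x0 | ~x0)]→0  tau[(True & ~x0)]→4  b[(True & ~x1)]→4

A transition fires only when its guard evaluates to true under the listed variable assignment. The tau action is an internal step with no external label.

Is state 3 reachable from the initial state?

After dropping false guards: 12 live edges.
L0 = {0}
L1 = {1}  total {0,1}
L2 = {3}  total {0,1,3}
L3 = {2}  total {0,1,2,3}
L4 = {4,5}  total {0,1,2,3,4,5}
Reachable = {0,1,2,3,4,5}
trace reaching 3: b·tau

Answer: REACHABLE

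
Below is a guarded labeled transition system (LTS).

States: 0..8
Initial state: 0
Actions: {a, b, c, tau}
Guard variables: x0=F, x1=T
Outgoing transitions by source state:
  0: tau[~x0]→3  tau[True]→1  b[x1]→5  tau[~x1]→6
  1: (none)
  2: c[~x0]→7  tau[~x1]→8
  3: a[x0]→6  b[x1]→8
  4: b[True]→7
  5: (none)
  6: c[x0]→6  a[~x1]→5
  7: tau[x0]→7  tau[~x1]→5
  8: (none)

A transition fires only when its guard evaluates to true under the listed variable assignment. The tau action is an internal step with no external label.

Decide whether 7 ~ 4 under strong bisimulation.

Compute ~ classes (split until stable):
  π0 = {{0,1,2,3,4,5,6,7,8}}
  π1 = {{0},{1,5,6,7,8},{2},{3,4}}
4 equivalence class(es) (converged in 2)
7∈{1,5,6,7,8}, 4∈{3,4}

Answer: NOT BISIMILAR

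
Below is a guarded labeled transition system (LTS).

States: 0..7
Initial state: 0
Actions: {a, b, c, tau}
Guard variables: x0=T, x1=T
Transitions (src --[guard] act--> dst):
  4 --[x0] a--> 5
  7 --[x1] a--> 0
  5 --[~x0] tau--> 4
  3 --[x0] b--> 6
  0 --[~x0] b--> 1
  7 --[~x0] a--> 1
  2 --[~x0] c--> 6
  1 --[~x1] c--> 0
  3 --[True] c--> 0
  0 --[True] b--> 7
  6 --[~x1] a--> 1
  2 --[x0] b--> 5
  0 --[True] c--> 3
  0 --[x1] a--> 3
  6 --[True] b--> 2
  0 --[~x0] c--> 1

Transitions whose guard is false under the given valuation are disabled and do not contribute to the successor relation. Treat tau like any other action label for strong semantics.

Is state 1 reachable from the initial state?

Answer: UNREACHABLE

Analysis:
After dropping false guards: 9 live edges.
L0 = {0}
L1 = {3,7}  cumulative {0,3,7}
L2 = {6}  cumulative {0,3,6,7}
L3 = {2}  cumulative {0,2,3,6,7}
L4 = {5}  cumulative {0,2,3,5,6,7}
Reachable = {0,2,3,5,6,7}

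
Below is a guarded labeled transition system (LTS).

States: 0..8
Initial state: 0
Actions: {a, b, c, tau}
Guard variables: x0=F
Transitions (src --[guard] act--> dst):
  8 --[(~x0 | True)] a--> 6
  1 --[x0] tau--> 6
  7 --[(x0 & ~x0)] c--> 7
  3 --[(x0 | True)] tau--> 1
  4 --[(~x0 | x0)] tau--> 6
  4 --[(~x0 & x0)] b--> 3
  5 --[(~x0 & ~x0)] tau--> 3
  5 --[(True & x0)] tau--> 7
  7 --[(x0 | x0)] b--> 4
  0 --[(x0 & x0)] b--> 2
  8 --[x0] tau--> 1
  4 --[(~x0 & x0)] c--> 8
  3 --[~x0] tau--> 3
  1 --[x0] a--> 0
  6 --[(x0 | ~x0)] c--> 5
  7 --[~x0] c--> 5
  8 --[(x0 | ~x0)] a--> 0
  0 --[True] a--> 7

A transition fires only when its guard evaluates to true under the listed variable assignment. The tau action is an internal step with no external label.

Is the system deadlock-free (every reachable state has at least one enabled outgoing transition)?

R = {0,1,3,5,7}
  0: a→7  [deg 1]
  1: ∅  [no exit]
  3: tau→1  tau→3  [deg 2]
  5: tau→3  [deg 1]
  7: c→5  [deg 1]
trace reaching 1: a·c·tau·tau

Answer: DEADLOCK at state 1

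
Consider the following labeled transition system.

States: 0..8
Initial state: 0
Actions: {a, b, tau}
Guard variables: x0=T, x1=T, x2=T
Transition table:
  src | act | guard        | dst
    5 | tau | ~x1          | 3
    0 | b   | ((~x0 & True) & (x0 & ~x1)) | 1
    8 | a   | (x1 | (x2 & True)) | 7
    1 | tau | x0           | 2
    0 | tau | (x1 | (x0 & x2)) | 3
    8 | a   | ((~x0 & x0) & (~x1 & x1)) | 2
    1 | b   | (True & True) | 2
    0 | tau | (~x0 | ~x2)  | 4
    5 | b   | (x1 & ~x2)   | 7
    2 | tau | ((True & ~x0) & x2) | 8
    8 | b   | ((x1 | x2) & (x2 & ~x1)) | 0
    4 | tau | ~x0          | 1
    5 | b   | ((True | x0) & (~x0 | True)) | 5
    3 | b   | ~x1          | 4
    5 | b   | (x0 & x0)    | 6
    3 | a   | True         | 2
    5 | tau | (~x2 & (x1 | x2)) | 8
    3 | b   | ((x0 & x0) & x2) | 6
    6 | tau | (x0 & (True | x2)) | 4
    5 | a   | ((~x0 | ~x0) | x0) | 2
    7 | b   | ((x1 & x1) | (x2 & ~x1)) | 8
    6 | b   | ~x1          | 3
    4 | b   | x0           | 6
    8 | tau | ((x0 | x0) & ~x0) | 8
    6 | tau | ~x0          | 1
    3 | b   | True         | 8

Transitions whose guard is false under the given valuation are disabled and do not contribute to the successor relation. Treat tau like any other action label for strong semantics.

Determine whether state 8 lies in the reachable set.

Guard filter leaves 13 enabled edge(s).
depth 0: {0}
depth 1: {3}  cumulative {0,3}
depth 2: {2,6,8}  cumulative {0,2,3,6,8}
depth 3: {4,7}  cumulative {0,2,3,4,6,7,8}
R = {0,2,3,4,6,7,8}
trace reaching 8: tau·b

Answer: REACHABLE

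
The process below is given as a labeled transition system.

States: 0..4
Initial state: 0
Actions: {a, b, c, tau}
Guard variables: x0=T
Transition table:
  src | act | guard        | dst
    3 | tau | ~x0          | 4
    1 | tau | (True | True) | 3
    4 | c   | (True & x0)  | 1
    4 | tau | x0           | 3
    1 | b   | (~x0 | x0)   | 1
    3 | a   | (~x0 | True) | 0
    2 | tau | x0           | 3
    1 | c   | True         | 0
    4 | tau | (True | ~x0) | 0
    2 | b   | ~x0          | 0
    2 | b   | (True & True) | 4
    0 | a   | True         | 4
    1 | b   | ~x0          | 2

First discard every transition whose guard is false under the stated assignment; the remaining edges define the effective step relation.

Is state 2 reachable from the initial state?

Answer: UNREACHABLE

Analysis:
10 transition(s) survive guard evaluation.
Layer 0: {0}
Layer 1: {4}  now seen {0,4}
Layer 2: {1,3}  now seen {0,1,3,4}
Reachable = {0,1,3,4}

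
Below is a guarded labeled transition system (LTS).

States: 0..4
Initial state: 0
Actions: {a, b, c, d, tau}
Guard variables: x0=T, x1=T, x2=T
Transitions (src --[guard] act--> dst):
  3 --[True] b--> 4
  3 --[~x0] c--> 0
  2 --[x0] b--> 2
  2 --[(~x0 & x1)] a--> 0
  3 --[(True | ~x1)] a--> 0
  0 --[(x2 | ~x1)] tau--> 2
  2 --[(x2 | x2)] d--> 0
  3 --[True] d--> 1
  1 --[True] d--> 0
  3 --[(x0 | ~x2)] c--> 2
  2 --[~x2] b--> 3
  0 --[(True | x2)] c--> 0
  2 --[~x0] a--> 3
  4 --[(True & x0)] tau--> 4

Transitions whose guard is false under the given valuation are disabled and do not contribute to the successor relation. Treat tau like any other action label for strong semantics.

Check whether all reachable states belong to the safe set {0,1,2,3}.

Answer: INVARIANT HOLDS

Working:
Allowed set {0,1,2,3}
Reach set: {0,2}
  0: safe
  2: safe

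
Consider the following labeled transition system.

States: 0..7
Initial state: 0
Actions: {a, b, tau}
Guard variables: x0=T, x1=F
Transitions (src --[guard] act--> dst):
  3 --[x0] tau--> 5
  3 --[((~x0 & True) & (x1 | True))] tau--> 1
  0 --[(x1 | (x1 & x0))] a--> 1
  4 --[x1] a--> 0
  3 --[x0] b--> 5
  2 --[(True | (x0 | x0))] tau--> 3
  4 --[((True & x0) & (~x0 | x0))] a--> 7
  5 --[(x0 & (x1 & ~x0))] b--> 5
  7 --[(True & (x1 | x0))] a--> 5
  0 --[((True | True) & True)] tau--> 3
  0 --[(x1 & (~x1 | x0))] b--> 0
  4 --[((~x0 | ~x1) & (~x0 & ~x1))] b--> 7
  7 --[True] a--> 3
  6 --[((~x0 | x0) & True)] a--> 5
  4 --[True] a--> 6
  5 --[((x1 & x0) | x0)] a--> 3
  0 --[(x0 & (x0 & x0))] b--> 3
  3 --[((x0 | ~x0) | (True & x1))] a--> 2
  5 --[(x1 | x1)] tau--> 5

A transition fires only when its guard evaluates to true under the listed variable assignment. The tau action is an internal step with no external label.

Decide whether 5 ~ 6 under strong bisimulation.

Answer: NOT BISIMILAR

Working:
Compute ~ classes (split until stable):
  round 0: {{0,1,2,3,4,5,6,7}}
  round 1: {{0},{1},{2},{3},{4,5,6,7}}
  round 2: {{0},{1},{2},{3},{4,6},{5},{7}}
  round 3: {{0},{1},{2},{3},{4},{5},{6},{7}}
stable after 4 split(s): 8 block(s)
[5]={5}  [6]={6}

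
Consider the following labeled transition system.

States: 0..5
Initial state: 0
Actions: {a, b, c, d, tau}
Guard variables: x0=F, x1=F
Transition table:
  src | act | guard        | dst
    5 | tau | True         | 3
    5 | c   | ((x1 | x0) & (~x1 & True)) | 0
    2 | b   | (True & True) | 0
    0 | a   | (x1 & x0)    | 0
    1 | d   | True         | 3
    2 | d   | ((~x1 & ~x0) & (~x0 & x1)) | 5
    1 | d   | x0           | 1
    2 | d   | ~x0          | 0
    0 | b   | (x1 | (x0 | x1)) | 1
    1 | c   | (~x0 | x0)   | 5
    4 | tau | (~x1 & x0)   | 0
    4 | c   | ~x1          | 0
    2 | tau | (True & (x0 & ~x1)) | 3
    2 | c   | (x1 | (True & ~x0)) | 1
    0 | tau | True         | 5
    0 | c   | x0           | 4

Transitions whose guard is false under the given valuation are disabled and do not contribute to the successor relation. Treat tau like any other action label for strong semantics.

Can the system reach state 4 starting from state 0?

8 transition(s) survive guard evaluation.
depth 0: {0}
depth 1: {5}  cumulative {0,5}
depth 2: {3}  cumulative {0,3,5}
Reachable = {0,3,5}

Answer: UNREACHABLE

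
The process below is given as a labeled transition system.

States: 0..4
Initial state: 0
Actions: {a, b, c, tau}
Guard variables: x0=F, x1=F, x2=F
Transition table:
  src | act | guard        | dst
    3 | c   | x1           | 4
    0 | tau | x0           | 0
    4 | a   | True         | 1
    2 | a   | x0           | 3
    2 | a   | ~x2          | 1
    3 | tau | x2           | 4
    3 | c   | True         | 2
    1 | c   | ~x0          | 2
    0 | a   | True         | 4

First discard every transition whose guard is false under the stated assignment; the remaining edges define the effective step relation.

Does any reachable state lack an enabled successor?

Answer: DEADLOCK-FREE

Trace:
R = {0,1,2,4}
  0: a→4  [1 exit(s)]
  1: c→2  [1 exit(s)]
  2: a→1  [1 exit(s)]
  4: a→1  [1 exit(s)]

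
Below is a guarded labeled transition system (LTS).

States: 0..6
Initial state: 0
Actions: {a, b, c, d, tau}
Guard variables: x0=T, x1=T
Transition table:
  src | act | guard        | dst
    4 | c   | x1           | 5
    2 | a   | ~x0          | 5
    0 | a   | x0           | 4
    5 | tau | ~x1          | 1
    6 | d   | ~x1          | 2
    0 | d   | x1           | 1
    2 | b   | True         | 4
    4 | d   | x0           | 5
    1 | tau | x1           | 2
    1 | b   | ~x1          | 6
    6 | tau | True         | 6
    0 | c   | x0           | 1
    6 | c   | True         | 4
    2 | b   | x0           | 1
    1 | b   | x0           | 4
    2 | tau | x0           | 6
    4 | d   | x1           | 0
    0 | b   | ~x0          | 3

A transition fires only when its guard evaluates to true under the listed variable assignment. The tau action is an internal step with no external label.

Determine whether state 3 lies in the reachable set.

Answer: UNREACHABLE

Working:
13 transition(s) survive guard evaluation.
depth 0: {0}
depth 1: {1,4}  total {0,1,4}
depth 2: {2,5}  total {0,1,2,4,5}
depth 3: {6}  total {0,1,2,4,5,6}
Reachable = {0,1,2,4,5,6}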